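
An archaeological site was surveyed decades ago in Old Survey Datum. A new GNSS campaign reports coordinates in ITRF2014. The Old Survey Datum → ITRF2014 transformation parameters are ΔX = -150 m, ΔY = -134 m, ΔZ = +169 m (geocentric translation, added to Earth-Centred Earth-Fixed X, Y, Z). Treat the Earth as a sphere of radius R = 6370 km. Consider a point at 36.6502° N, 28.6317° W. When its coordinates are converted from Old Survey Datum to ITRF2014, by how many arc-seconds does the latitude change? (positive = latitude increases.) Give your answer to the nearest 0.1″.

sin φ = 0.596928, cos φ = 0.802295, sin λ = -0.479178, cos λ = 0.877718.
North component: ΔN = −sin φ cos λ·ΔX − sin φ sin λ·ΔY + cos φ·ΔZ = −(0.596928)(0.877718)(-150) − (0.596928)(-0.479178)(-134) + (0.802295)(169) = 175.85 m.
1° of latitude spans πR/180 = 111177 m, so Δφ = 175.85 / 111177 × 3600 = 5.694″.

Δφ = 5.7″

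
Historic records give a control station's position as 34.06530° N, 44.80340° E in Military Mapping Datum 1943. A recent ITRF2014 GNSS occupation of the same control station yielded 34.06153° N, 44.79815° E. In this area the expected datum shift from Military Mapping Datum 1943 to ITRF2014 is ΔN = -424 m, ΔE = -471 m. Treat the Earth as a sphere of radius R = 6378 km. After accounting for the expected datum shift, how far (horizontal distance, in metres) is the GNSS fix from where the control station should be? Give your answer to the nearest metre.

Observed coordinate differences: Δφ = -0.00377°, Δλ = -0.00525°.
Converting to metres (1° lat = 111317 m, cos φ = 0.828400): observed ΔN = -419.7 m, observed ΔE = -484.1 m.
Subtracting the expected shift leaves a residual of -419.7 − (-424) = 4.3 m north and -484.1 − (-471) = -13.1 m east.
Residual distance = √(4.3² + (-13.1)²) = 13.8 m.

14 m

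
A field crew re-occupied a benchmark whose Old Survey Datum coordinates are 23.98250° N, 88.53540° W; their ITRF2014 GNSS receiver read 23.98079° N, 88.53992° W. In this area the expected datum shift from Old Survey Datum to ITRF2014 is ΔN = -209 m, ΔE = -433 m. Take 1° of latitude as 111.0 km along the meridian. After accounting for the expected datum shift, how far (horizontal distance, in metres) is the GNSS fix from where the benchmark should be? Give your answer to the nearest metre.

Observed coordinate differences: Δφ = -0.00171°, Δλ = -0.00452°.
Converting to metres (1° lat = 111000 m, cos φ = 0.913670): observed ΔN = -189.8 m, observed ΔE = -458.4 m.
Subtracting the expected shift leaves a residual of -189.8 − (-209) = 19.2 m north and -458.4 − (-433) = -25.4 m east.
Residual distance = √(19.2² + (-25.4)²) = 31.8 m.

32 m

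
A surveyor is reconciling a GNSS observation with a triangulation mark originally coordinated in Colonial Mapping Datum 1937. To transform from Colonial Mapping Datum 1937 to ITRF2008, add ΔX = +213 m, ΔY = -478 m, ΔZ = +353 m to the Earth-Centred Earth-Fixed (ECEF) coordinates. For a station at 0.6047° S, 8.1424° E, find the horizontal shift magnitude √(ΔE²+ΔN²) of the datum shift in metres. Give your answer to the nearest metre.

616 m

The local east axis at (φ, λ) is (−sin λ, cos λ, 0), so ΔE = −sin(8.1424°)·213 + cos(8.1424°)·(-478) = -503.35 m.
The local north axis is (−sin φ cos λ, −sin φ sin λ, cos φ), giving ΔN = 2.225 − 0.715 + 352.980 = 354.49 m.
Horizontal magnitude = √(ΔE² + ΔN²) = √((-503.35)² + 354.49²) = 615.65 m.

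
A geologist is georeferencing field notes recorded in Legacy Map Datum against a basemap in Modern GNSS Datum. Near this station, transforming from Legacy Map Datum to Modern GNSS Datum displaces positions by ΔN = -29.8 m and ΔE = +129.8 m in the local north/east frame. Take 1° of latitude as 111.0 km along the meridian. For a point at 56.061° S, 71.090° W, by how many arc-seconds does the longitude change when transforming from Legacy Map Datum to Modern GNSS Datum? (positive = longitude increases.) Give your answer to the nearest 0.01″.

At latitude -56.061°, cos φ = 0.558310.
1° of longitude at this latitude = 111.0 × cos φ = 61.97 km, so Δλ = 129.8 / 61972.4 = 0.0020945° = 7.540″.

Δλ = 7.54″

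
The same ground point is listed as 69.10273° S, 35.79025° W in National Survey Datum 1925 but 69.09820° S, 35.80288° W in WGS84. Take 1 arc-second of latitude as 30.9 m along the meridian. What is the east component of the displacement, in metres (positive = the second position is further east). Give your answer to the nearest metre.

Δφ = -69.09820° − -69.10273° = +0.00453°; Δλ = -35.80288° − -35.79025° = -0.01263°.
1° of latitude = 3600 × 30.90 = 111240 m.
ΔN = Δφ × 111240 = 503.9 m; ΔE = Δλ × 111240 × cos(-69.10273°) = -0.01263 × 111240 × 0.356693 = -501.1 m.

ΔE = -501 m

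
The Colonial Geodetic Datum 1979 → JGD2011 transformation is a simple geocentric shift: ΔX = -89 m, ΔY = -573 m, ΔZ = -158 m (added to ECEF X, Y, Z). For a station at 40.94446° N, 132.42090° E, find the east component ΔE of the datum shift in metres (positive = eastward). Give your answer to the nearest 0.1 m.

The local east axis at (φ, λ) is (−sin λ, cos λ, 0), so ΔE = −sin(132.42090°)·(-89) + cos(132.42090°)·(-573) = 452.23 m.

ΔE = 452.2 m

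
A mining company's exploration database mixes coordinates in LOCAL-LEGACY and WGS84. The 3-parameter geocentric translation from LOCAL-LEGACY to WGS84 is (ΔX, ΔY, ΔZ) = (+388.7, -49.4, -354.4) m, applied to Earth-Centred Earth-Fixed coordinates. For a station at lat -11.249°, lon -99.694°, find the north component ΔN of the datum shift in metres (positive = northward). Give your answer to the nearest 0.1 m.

The local north axis is (−sin φ cos λ, −sin φ sin λ, cos φ), giving ΔN = -12.768 + 9.499 − 347.592 = -350.86 m.

ΔN = -350.9 m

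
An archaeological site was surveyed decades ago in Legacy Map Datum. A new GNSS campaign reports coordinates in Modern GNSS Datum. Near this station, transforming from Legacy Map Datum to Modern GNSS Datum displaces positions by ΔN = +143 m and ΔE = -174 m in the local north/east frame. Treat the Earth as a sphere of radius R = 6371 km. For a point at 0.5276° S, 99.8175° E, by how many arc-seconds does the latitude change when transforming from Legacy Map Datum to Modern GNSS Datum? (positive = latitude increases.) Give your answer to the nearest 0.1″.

Δφ = 4.6″

On a sphere of radius R, 1 rad of latitude = R, so Δφ = ΔN / R = 143.0 / 6371000 = 2.2445e-05 rad = 4.630″.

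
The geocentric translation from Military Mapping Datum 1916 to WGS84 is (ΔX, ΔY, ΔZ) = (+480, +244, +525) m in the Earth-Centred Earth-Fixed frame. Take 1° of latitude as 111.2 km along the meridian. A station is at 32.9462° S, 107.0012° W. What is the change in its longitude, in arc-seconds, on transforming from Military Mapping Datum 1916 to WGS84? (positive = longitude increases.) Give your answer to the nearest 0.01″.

sin φ = -0.543851, cos φ = 0.839182, sin λ = -0.956299, cos λ = -0.292392.
East component: ΔE = −sin λ·ΔX + cos λ·ΔY = −(-0.956299)(480) + (-0.292392)(244) = 387.68 m.
1° of latitude spans 111200 m; at latitude φ, 1° of longitude spans that × cos φ = 93317.0 m, so Δλ = 387.68 / 93317.0 × 3600 = 14.956″.

Δλ = 14.96″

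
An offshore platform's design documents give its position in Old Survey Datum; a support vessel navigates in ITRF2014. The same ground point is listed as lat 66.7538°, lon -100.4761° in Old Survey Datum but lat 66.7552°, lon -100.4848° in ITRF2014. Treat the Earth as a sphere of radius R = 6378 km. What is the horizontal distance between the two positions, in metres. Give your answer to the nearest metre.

Δφ = 66.7552° − 66.7538° = +0.0014°; Δλ = -100.4848° − -100.4761° = -0.0087°.
1° along a meridian = πR/180 = 111317 m.
ΔN = Δφ × 111317 = 155.8 m; ΔE = Δλ × 111317 × cos(66.7538°) = -0.0087 × 111317 × 0.394683 = -382.2 m.
Distance = √(ΔE² + ΔN²) = √((-382.2)² + 155.8²) = 412.8 m.

413 m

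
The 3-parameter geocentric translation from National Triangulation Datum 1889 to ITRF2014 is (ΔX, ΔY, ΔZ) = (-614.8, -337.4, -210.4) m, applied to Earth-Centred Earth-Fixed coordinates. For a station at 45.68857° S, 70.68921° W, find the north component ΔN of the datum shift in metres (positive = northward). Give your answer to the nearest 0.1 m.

The local north axis is (−sin φ cos λ, −sin φ sin λ, cos φ), giving ΔN = -145.479 + 227.845 − 146.977 = -64.61 m.

ΔN = -64.6 m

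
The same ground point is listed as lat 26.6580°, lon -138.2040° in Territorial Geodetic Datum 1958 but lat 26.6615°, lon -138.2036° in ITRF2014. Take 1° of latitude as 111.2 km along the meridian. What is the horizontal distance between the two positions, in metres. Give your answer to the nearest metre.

391 m

Δφ = 26.6615° − 26.6580° = +0.0035°; Δλ = -138.2036° − -138.2040° = +0.0004°.
ΔN = Δφ × 111200 = 389.2 m; ΔE = Δλ × 111200 × cos(26.6580°) = +0.0004 × 111200 × 0.893701 = 39.8 m.
Distance = √(ΔE² + ΔN²) = √(39.8² + 389.2²) = 391.2 m.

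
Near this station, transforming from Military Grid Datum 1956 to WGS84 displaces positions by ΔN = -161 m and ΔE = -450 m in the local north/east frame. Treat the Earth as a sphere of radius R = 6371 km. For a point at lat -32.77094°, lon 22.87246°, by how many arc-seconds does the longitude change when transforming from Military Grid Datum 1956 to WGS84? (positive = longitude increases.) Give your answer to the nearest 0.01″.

At latitude -32.77094°, cos φ = 0.840841.
One radian of longitude at latitude φ spans R cos φ, so Δλ = ΔE / (R cos φ) = -450.0 / (6371000 × 0.840841) = -8.4002e-05 rad = -17.327″.

Δλ = -17.33″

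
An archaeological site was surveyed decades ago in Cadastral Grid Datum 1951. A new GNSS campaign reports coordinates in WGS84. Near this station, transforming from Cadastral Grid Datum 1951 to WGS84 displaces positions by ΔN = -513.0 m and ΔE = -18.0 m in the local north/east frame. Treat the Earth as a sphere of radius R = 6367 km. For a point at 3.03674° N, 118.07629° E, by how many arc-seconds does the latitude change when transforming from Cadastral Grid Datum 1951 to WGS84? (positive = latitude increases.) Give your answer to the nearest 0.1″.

On a sphere of radius R, 1 rad of latitude = R, so Δφ = ΔN / R = -513.0 / 6367000 = -8.0572e-05 rad = -16.619″.

Δφ = -16.6″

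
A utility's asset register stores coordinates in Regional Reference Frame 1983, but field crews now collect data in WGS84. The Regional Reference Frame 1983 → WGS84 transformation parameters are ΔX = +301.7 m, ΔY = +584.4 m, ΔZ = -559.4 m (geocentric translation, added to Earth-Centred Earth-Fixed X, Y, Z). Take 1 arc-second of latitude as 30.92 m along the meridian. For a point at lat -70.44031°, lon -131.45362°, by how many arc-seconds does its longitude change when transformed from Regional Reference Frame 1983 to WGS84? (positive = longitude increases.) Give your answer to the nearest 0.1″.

Δλ = -15.5″

sin φ = -0.942293, cos φ = 0.334789, sin λ = -0.749492, cos λ = -0.662014.
East component: ΔE = −sin λ·ΔX + cos λ·ΔY = −(-0.749492)(301.7) + (-0.662014)(584.4) = -160.76 m.
1° of latitude spans 3600 × 30.92 = 111312 m; at latitude φ, 1° of longitude spans that × cos φ = 37266.0 m, so Δλ = -160.76 / 37266.0 × 3600 = -15.530″.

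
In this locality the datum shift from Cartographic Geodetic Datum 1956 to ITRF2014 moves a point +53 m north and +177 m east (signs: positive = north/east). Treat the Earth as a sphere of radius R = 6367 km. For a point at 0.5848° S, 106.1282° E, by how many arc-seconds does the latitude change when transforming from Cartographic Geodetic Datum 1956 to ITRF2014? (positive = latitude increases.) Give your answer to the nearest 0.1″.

On a sphere of radius R, 1 rad of latitude = R, so Δφ = ΔN / R = 53.0 / 6367000 = 8.3242e-06 rad = 1.717″.

Δφ = 1.7″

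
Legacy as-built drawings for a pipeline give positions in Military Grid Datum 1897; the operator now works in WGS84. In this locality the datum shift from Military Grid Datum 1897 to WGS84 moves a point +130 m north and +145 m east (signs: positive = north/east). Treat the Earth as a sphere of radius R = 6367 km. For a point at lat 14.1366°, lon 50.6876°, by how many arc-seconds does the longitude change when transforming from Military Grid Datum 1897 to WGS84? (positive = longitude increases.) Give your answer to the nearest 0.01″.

At latitude 14.1366°, cos φ = 0.969716.
One radian of longitude at latitude φ spans R cos φ, so Δλ = ΔE / (R cos φ) = 145.0 / (6367000 × 0.969716) = 2.3485e-05 rad = 4.844″.

Δλ = 4.84″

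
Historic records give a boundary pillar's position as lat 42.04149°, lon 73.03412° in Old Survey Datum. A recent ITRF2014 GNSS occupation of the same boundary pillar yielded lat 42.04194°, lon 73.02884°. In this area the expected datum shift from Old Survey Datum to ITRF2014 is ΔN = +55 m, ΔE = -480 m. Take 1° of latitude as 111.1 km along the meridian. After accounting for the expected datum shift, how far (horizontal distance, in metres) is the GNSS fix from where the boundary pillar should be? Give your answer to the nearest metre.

45 m

Observed coordinate differences: Δφ = +0.00045°, Δλ = -0.00528°.
Converting to metres (1° lat = 111100 m, cos φ = 0.742660): observed ΔN = 50.0 m, observed ΔE = -435.7 m.
Subtracting the expected shift leaves a residual of 50.0 − (55) = -5.0 m north and -435.7 − (-480) = 44.3 m east.
Residual distance = √((-5.0)² + 44.3²) = 44.6 m.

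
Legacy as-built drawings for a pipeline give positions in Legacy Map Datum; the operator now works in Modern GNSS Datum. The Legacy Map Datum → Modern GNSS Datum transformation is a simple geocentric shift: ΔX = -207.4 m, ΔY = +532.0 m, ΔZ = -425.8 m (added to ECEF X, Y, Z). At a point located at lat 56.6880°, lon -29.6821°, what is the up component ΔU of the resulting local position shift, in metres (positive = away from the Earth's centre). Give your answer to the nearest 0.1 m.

At φ = 56.6880°, λ = -29.6821°: sin φ = 0.835692, cos φ = 0.549198, sin λ = -0.495187, cos λ = 0.868786.
ΔU = cos φ cos λ·ΔX + cos φ sin λ·ΔY + sin φ·ΔZ = (0.549198)(0.868786)(-207.4) + (0.549198)(-0.495187)(532.0) + (0.835692)(-425.8) = -599.48 m.

ΔU = -599.5 m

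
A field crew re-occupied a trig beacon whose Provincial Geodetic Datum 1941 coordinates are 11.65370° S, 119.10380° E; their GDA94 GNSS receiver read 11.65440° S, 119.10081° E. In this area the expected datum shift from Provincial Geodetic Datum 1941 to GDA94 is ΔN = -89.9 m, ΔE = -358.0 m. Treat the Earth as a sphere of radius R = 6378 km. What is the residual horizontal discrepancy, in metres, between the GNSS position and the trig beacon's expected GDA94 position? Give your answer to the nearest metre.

Observed coordinate differences: Δφ = -0.00070°, Δλ = -0.00299°.
Converting to metres (1° lat = 111317 m, cos φ = 0.979386): observed ΔN = -77.9 m, observed ΔE = -326.0 m.
Subtracting the expected shift leaves a residual of -77.9 − (-89.9) = 12.0 m north and -326.0 − (-358.0) = 32.0 m east.
Residual distance = √(12.0² + 32.0²) = 34.2 m.

34 m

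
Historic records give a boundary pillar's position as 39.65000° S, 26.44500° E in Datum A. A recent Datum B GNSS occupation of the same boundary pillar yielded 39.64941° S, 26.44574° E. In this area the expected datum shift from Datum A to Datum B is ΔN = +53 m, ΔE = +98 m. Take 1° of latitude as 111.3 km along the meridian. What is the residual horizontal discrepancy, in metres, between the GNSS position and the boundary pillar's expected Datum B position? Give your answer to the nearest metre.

Observed coordinate differences: Δφ = +0.00059°, Δλ = +0.00074°.
Converting to metres (1° lat = 111300 m, cos φ = 0.769957): observed ΔN = 65.7 m, observed ΔE = 63.4 m.
Subtracting the expected shift leaves a residual of 65.7 − (53) = 12.7 m north and 63.4 − (98) = -34.6 m east.
Residual distance = √(12.7² + (-34.6)²) = 36.8 m.

37 m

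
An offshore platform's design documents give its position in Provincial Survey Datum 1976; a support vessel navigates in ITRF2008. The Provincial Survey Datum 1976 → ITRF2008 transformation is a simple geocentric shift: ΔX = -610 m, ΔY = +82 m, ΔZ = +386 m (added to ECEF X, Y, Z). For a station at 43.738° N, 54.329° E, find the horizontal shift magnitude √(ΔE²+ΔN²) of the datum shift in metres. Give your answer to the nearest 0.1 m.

At φ = 43.738°, λ = 54.329°: sin φ = 0.691362, cos φ = 0.722509, sin λ = 0.812379, cos λ = 0.583130.
ΔE = −sin λ·ΔX + cos λ·ΔY = −(0.812379)·(-610) + (0.583130)·(82) = 543.37 m.
ΔN = −sin φ cos λ·ΔX − sin φ sin λ·ΔY + cos φ·ΔZ = −(0.691362)(0.583130)(-610) − (0.691362)(0.812379)(82) + (0.722509)(386) = 478.76 m.
Horizontal magnitude = √(ΔE² + ΔN²) = √(543.37² + 478.76²) = 724.19 m.

724.2 m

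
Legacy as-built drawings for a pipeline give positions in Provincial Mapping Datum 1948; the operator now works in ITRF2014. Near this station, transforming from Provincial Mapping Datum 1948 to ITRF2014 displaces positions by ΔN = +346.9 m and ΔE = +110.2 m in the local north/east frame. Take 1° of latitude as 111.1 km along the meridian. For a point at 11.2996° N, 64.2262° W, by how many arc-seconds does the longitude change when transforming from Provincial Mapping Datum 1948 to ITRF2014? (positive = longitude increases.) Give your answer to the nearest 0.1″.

Δλ = 3.6″

At latitude 11.2996°, cos φ = 0.980616.
1° of longitude at this latitude = 111.1 × cos φ = 108.95 km, so Δλ = 110.2 / 108946.4 = 0.0010115° = 3.641″.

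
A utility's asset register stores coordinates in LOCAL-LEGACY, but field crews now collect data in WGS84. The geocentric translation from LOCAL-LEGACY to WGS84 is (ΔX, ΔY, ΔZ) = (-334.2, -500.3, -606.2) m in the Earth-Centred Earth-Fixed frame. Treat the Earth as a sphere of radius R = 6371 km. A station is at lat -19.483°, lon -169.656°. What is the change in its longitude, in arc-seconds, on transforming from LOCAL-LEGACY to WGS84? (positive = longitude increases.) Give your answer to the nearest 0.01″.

Δλ = 14.84″

sin φ = -0.333527, cos φ = 0.942740, sin λ = -0.179558, cos λ = -0.983747.
East component: ΔE = −sin λ·ΔX + cos λ·ΔY = −(-0.179558)(-334.2) + (-0.983747)(-500.3) = 432.16 m.
1° of latitude spans πR/180 = 111195 m; at latitude φ, 1° of longitude spans that × cos φ = 104828.0 m, so Δλ = 432.16 / 104828.0 × 3600 = 14.841″.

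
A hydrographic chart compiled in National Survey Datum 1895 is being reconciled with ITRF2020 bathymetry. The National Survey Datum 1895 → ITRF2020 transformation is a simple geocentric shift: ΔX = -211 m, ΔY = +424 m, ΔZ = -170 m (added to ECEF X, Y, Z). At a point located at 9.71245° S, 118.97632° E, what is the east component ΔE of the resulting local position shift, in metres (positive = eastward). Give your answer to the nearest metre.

ΔE = -21 m

At φ = -9.71245°, λ = 118.97632°: sin φ = -0.168704, cos φ = 0.985667, sin λ = 0.874820, cos λ = -0.484448.
ΔE = −sin λ·ΔX + cos λ·ΔY = −(0.874820)·(-211) + (-0.484448)·(424) = -20.82 m.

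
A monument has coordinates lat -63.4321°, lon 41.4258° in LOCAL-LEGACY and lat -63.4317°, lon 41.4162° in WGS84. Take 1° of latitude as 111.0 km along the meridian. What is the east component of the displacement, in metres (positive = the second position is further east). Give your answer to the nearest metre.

Δφ = -63.4317° − -63.4321° = +0.0004°; Δλ = 41.4162° − 41.4258° = -0.0096°.
ΔN = Δφ × 111000 = 44.4 m; ΔE = Δλ × 111000 × cos(-63.4321°) = -0.0096 × 111000 × 0.447258 = -476.6 m.

ΔE = -477 m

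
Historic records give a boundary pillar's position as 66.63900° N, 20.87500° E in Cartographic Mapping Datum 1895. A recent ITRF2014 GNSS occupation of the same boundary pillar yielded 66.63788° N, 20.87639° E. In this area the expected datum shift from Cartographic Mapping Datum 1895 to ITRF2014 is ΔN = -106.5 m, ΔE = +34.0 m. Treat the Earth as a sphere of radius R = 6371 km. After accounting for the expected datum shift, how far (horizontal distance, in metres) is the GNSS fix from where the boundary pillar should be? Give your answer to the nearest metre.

Observed coordinate differences: Δφ = -0.00112°, Δλ = +0.00139°.
Converting to metres (1° lat = 111195 m, cos φ = 0.396523): observed ΔN = -124.5 m, observed ΔE = 61.3 m.
Subtracting the expected shift leaves a residual of -124.5 − (-106.5) = -18.0 m north and 61.3 − (34.0) = 27.3 m east.
Residual distance = √((-18.0)² + 27.3²) = 32.7 m.

33 m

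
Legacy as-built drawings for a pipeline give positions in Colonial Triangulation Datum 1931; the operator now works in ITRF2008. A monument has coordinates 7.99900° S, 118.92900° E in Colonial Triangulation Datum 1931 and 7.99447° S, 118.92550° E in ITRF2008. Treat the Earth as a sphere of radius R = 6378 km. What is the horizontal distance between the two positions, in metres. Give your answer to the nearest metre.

635 m

Δφ = -7.99447° − -7.99900° = +0.00453°; Δλ = 118.92550° − 118.92900° = -0.00350°.
1° along a meridian = πR/180 = 111317 m.
ΔN = Δφ × 111317 = 504.3 m; ΔE = Δλ × 111317 × cos(-7.99900°) = -0.00350 × 111317 × 0.990270 = -385.8 m.
Distance = √(ΔE² + ΔN²) = √((-385.8)² + 504.3²) = 634.9 m.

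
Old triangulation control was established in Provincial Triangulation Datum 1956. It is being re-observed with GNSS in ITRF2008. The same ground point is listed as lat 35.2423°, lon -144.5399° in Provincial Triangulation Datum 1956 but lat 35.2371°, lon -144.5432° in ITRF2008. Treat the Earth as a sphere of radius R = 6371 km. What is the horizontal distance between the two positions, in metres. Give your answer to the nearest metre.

651 m

Δφ = 35.2371° − 35.2423° = -0.0052°; Δλ = -144.5432° − -144.5399° = -0.0033°.
1° along a meridian = πR/180 = 111195 m.
ΔN = Δφ × 111195 = -578.2 m; ΔE = Δλ × 111195 × cos(35.2423°) = -0.0033 × 111195 × 0.816719 = -299.7 m.
Distance = √(ΔE² + ΔN²) = √((-299.7)² + (-578.2)²) = 651.3 m.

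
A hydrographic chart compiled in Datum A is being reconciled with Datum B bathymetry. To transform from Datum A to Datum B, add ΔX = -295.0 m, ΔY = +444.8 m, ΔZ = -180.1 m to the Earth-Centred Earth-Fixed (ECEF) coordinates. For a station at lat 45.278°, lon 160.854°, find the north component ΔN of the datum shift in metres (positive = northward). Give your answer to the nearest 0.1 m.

ΔN = -428.4 m

At φ = 45.278°, λ = 160.854°: sin φ = 0.710529, cos φ = 0.703668, sin λ = 0.327976, cos λ = -0.944686.
ΔN = −sin φ cos λ·ΔX − sin φ sin λ·ΔY + cos φ·ΔZ = −(0.710529)(-0.944686)(-295.0) − (0.710529)(0.327976)(444.8) + (0.703668)(-180.1) = -428.40 m.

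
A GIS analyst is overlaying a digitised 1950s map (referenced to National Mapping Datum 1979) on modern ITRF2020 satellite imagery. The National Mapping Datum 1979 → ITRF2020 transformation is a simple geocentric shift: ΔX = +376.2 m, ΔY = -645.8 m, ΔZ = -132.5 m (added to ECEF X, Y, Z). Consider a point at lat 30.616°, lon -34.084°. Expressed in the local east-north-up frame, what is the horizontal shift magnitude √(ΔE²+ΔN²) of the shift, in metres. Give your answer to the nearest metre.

560 m

At φ = 30.616°, λ = -34.084°: sin φ = 0.509282, cos φ = 0.860600, sin λ = -0.560408, cos λ = 0.828217.
ΔE = −sin λ·ΔX + cos λ·ΔY = −(-0.560408)·(376.2) + (0.828217)·(-645.8) = -324.04 m.
ΔN = −sin φ cos λ·ΔX − sin φ sin λ·ΔY + cos φ·ΔZ = −(0.509282)(0.828217)(376.2) − (0.509282)(-0.560408)(-645.8) + (0.860600)(-132.5) = -457.02 m.
Horizontal magnitude = √(ΔE² + ΔN²) = √((-324.04)² + (-457.02)²) = 560.24 m.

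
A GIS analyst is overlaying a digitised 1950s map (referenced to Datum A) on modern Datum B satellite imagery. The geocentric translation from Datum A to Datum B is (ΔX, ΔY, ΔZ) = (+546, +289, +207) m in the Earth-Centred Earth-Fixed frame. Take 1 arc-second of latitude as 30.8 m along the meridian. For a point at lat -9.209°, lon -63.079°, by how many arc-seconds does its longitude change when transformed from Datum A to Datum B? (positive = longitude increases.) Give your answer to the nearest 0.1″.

sin φ = -0.160036, cos φ = 0.987111, sin λ = -0.891632, cos λ = 0.452762.
East component: ΔE = −sin λ·ΔX + cos λ·ΔY = −(-0.891632)(546) + (0.452762)(289) = 617.68 m.
1° of latitude spans 3600 × 30.80 = 110880 m; at latitude φ, 1° of longitude spans that × cos φ = 109450.9 m, so Δλ = 617.68 / 109450.9 × 3600 = 20.316″.

Δλ = 20.3″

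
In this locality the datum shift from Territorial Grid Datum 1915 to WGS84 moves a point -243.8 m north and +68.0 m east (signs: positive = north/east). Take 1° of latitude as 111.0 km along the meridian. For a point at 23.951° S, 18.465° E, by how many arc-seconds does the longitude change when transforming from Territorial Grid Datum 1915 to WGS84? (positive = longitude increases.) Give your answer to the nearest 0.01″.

Δλ = 2.41″

At latitude -23.951°, cos φ = 0.913893.
1° of longitude at this latitude = 111.0 × cos φ = 101.44 km, so Δλ = 68.0 / 101442.1 = 0.0006703° = 2.413″.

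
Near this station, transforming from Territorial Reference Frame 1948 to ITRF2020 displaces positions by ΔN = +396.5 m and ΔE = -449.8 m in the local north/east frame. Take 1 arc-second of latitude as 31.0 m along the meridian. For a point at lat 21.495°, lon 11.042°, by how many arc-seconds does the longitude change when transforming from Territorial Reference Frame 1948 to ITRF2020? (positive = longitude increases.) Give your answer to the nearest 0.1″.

At latitude 21.495°, cos φ = 0.930450.
1″ of longitude at this latitude = 31.00 × cos φ = 28.8439 m, so Δλ = -449.8 / 28.8439 = -15.594″.

Δλ = -15.6″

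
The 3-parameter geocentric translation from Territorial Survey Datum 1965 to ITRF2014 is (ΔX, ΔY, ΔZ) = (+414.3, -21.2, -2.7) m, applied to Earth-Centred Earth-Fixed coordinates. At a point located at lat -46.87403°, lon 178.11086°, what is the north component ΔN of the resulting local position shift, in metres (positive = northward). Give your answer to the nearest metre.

ΔN = -305 m

At φ = -46.87403°, λ = 178.11086°: sin φ = -0.729852, cos φ = 0.683605, sin λ = 0.032966, cos λ = -0.999456.
ΔN = −sin φ cos λ·ΔX − sin φ sin λ·ΔY + cos φ·ΔZ = −(-0.729852)(-0.999456)(414.3) − (-0.729852)(0.032966)(-21.2) + (0.683605)(-2.7) = -304.57 m.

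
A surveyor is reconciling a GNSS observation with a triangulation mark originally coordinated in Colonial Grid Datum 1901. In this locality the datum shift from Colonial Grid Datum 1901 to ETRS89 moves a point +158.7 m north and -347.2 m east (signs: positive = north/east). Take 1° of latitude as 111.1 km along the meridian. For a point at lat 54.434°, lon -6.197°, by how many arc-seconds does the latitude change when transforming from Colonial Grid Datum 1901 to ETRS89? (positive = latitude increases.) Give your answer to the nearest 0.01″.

Δφ = 5.14″

1° of latitude = 111.1 km, so Δφ = 158.7 / 111100 = 0.0014284° = 5.142″.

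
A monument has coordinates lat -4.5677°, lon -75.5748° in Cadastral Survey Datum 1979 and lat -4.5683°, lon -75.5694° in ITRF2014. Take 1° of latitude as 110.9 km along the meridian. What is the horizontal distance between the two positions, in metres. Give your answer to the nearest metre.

601 m

Δφ = -4.5683° − -4.5677° = -0.0006°; Δλ = -75.5694° − -75.5748° = +0.0054°.
ΔN = Δφ × 110900 = -66.5 m; ΔE = Δλ × 110900 × cos(-4.5677°) = +0.0054 × 110900 × 0.996824 = 597.0 m.
Distance = √(ΔE² + ΔN²) = √(597.0² + (-66.5)²) = 600.7 m.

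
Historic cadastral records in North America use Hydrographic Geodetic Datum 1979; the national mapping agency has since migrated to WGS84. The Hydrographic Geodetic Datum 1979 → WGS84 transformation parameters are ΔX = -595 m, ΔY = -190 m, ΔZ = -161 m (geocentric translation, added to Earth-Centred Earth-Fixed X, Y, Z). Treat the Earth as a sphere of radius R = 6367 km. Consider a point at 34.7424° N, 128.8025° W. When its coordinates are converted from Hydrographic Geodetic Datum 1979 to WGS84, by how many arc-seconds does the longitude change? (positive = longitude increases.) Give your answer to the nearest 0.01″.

sin φ = 0.569888, cos φ = 0.821723, sin λ = -0.779311, cos λ = -0.626638.
East component: ΔE = −sin λ·ΔX + cos λ·ΔY = −(-0.779311)(-595) + (-0.626638)(-190) = -344.63 m.
1° of latitude spans πR/180 = 111125 m; at latitude φ, 1° of longitude spans that × cos φ = 91314.0 m, so Δλ = -344.63 / 91314.0 × 3600 = -13.587″.

Δλ = -13.59″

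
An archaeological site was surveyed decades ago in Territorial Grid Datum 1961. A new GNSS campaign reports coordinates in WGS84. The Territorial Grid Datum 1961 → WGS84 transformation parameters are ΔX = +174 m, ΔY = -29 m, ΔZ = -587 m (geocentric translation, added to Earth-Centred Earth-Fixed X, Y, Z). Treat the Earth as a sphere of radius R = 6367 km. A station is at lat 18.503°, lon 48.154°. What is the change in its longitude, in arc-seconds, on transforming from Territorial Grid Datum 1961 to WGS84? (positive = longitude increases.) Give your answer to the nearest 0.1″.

Δλ = -5.1″

sin φ = 0.317354, cos φ = 0.948307, sin λ = 0.744941, cos λ = 0.667131.
East component: ΔE = −sin λ·ΔX + cos λ·ΔY = −(0.744941)(174) + (0.667131)(-29) = -148.97 m.
1° of latitude spans πR/180 = 111125 m; at latitude φ, 1° of longitude spans that × cos φ = 105380.7 m, so Δλ = -148.97 / 105380.7 × 3600 = -5.089″.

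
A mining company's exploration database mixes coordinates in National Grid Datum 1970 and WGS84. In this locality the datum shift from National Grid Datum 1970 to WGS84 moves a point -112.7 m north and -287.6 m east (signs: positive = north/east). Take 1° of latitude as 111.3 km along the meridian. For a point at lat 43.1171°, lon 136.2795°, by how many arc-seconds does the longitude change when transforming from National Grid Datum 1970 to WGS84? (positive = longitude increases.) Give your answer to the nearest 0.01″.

At latitude 43.1171°, cos φ = 0.729958.
1° of longitude at this latitude = 111.3 × cos φ = 81.24 km, so Δλ = -287.6 / 81244.4 = -0.0035399° = -12.744″.

Δλ = -12.74″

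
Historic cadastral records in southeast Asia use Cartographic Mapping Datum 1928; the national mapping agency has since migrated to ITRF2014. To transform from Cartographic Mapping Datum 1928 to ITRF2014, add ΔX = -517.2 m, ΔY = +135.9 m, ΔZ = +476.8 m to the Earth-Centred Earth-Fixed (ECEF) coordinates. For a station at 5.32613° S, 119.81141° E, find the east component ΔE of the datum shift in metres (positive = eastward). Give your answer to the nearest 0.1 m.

The local east axis at (φ, λ) is (−sin λ, cos λ, 0), so ΔE = −sin(119.81141°)·(-517.2) + cos(119.81141°)·135.9 = 381.19 m.

ΔE = 381.2 m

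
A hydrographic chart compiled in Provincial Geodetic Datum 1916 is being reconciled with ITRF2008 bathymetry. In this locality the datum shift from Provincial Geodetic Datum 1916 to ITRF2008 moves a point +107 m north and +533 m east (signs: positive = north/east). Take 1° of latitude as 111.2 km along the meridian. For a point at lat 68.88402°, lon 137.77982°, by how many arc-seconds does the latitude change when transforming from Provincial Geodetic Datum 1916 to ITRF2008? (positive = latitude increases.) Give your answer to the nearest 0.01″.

1° of latitude = 111.2 km, so Δφ = 107.0 / 111200 = 0.0009622° = 3.464″.

Δφ = 3.46″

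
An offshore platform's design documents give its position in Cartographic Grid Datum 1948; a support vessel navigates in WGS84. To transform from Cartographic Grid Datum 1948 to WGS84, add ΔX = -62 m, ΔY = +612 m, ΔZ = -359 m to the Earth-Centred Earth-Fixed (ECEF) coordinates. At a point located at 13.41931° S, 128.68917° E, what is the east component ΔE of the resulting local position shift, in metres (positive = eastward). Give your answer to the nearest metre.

The local east axis at (φ, λ) is (−sin λ, cos λ, 0), so ΔE = −sin(128.68917°)·(-62) + cos(128.68917°)·612 = -334.16 m.

ΔE = -334 m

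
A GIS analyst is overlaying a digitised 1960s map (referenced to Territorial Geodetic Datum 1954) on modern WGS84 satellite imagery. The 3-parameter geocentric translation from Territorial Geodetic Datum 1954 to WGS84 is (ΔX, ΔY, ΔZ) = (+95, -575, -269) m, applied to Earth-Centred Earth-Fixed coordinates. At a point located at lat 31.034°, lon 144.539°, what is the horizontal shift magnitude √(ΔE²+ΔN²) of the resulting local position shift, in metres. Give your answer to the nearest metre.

414 m

At φ = 31.034°, λ = 144.539°: sin φ = 0.515547, cos φ = 0.856862, sin λ = 0.580149, cos λ = -0.814511.
ΔE = −sin λ·ΔX + cos λ·ΔY = −(0.580149)·(95) + (-0.814511)·(-575) = 413.23 m.
ΔN = −sin φ cos λ·ΔX − sin φ sin λ·ΔY + cos φ·ΔZ = −(0.515547)(-0.814511)(95) − (0.515547)(0.580149)(-575) + (0.856862)(-269) = -18.62 m.
Horizontal magnitude = √(ΔE² + ΔN²) = √(413.23² + (-18.62)²) = 413.65 m.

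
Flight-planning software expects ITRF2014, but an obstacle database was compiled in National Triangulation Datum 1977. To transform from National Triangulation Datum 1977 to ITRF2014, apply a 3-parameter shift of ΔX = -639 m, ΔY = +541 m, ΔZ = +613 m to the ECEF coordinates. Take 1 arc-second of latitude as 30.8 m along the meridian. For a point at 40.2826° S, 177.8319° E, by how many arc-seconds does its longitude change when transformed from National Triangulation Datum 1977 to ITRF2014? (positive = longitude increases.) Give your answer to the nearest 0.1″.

sin φ = -0.646558, cos φ = 0.762865, sin λ = 0.037831, cos λ = -0.999284.
East component: ΔE = −sin λ·ΔX + cos λ·ΔY = −(0.037831)(-639) + (-0.999284)(541) = -516.44 m.
1° of latitude spans 3600 × 30.80 = 110880 m; at latitude φ, 1° of longitude spans that × cos φ = 84586.4 m, so Δλ = -516.44 / 84586.4 × 3600 = -21.980″.

Δλ = -22.0″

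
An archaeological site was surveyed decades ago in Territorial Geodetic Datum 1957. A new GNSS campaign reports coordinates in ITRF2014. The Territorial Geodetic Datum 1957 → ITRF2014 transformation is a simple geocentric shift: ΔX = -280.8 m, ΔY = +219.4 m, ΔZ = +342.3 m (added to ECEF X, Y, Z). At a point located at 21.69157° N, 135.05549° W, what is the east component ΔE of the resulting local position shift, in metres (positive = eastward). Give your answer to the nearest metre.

ΔE = -354 m

At φ = 21.69157°, λ = -135.05549°: sin φ = 0.369610, cos φ = 0.929187, sin λ = -0.706422, cos λ = -0.707791.
ΔE = −sin λ·ΔX + cos λ·ΔY = −(-0.706422)·(-280.8) + (-0.707791)·(219.4) = -353.65 m.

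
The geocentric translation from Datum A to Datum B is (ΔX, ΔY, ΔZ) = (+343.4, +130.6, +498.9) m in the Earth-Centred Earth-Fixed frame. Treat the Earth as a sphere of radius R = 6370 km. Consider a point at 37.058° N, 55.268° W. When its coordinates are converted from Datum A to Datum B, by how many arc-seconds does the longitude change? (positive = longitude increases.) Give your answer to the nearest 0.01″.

sin φ = 0.602623, cos φ = 0.798026, sin λ = -0.821826, cos λ = 0.569739.
East component: ΔE = −sin λ·ΔX + cos λ·ΔY = −(-0.821826)(343.4) + (0.569739)(130.6) = 356.62 m.
1° of latitude spans πR/180 = 111177 m; at latitude φ, 1° of longitude spans that × cos φ = 88722.5 m, so Δλ = 356.62 / 88722.5 × 3600 = 14.470″.

Δλ = 14.47″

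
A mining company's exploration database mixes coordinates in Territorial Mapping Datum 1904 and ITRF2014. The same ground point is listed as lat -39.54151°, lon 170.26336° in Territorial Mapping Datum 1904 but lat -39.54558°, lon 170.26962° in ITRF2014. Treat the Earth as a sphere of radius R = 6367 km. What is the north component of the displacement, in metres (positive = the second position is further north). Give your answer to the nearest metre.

Δφ = -39.54558° − -39.54151° = -0.00407°; Δλ = 170.26962° − 170.26336° = +0.00626°.
1° along a meridian = πR/180 = 111125 m.
ΔN = Δφ × 111125 = -452.3 m; ΔE = Δλ × 111125 × cos(-39.54151°) = +0.00626 × 111125 × 0.771164 = 536.5 m.

ΔN = -452 m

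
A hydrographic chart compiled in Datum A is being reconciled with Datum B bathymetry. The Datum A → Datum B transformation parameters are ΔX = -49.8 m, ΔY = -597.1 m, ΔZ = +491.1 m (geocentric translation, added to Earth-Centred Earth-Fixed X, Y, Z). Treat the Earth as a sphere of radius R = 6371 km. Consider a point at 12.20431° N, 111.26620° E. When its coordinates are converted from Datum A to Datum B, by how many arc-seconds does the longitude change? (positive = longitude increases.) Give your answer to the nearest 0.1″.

Δλ = 8.7″

sin φ = 0.211398, cos φ = 0.977400, sin λ = 0.931905, cos λ = -0.362702.
East component: ΔE = −sin λ·ΔX + cos λ·ΔY = −(0.931905)(-49.8) + (-0.362702)(-597.1) = 262.98 m.
1° of latitude spans πR/180 = 111195 m; at latitude φ, 1° of longitude spans that × cos φ = 108681.9 m, so Δλ = 262.98 / 108681.9 × 3600 = 8.711″.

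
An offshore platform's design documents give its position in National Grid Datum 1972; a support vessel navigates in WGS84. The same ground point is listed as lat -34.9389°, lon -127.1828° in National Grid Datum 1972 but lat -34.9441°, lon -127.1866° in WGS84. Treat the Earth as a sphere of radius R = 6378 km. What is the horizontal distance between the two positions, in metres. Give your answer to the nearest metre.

Δφ = -34.9441° − -34.9389° = -0.0052°; Δλ = -127.1866° − -127.1828° = -0.0038°.
1° along a meridian = πR/180 = 111317 m.
ΔN = Δφ × 111317 = -578.8 m; ΔE = Δλ × 111317 × cos(-34.9389°) = -0.0038 × 111317 × 0.819763 = -346.8 m.
Distance = √(ΔE² + ΔN²) = √((-346.8)² + (-578.8)²) = 674.8 m.

675 m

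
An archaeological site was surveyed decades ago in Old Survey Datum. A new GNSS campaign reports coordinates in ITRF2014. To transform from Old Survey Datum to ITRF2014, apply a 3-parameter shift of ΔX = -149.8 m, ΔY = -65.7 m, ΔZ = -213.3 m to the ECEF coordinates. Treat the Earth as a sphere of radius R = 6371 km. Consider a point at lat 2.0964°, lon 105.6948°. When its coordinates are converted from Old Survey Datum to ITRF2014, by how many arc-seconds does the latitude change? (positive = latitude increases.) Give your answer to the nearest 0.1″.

sin φ = 0.036581, cos φ = 0.999331, sin λ = 0.962716, cos λ = -0.270513.
North component: ΔN = −sin φ cos λ·ΔX − sin φ sin λ·ΔY + cos φ·ΔZ = −(0.036581)(-0.270513)(-149.8) − (0.036581)(0.962716)(-65.7) + (0.999331)(-213.3) = -212.33 m.
1° of latitude spans πR/180 = 111195 m, so Δφ = -212.33 / 111195 × 3600 = -6.874″.

Δφ = -6.9″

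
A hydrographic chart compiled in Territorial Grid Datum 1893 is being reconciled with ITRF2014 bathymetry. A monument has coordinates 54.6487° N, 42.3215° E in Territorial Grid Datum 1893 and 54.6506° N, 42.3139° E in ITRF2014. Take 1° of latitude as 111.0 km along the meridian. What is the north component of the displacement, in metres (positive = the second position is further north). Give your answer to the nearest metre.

ΔN = 211 m

Δφ = 54.6506° − 54.6487° = +0.0019°; Δλ = 42.3139° − 42.3215° = -0.0076°.
ΔN = Δφ × 111000 = 210.9 m; ΔE = Δλ × 111000 × cos(54.6487°) = -0.0076 × 111000 × 0.578588 = -488.1 m.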